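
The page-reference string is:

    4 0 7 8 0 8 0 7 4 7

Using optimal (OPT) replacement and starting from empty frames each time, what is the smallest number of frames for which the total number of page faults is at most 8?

f=1: 10 faults
f=2: 6 faults
f=3: 5 faults
f=4: 4 faults
Smallest f with faults ≤ 8 is 2.

2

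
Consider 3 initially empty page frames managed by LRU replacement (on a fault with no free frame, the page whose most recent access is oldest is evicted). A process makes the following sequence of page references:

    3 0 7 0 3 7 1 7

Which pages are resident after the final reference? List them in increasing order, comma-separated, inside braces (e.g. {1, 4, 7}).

3 → fault, frames {3}
0 → fault, frames {3,0}
7 → fault, frames {3,0,7}
0 → hit
3 → hit
7 → hit
1 → fault, evict 0, frames {3,7,1}
7 → hit

{1, 3, 7}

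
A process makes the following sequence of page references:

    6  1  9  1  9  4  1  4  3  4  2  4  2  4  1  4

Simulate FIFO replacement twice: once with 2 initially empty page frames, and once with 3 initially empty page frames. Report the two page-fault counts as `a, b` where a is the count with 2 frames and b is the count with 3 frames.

10, 8

2 frames: F F F . . F F . F F F . . . F F → 10 faults.
3 frames: F F F . . F . . F . F . . . F F → 8 faults.
8 < 10: adding a frame reduced faults, as is typical.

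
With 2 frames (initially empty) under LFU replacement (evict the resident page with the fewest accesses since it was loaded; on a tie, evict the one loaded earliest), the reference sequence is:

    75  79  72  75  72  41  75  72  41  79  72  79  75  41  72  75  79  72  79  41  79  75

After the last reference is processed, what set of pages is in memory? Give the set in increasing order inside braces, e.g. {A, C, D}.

75 → fault, frames [75]
79 → fault, frames [75, 79]
72 → fault, evict 75, frames [79, 72]
75 → fault, evict 79, frames [72, 75]
72 → hit
41 → fault, evict 75, frames [72, 41]
75 → fault, evict 41, frames [72, 75]
72 → hit
41 → fault, evict 75, frames [72, 41]
79 → fault, evict 41, frames [72, 79]
72 → hit
79 → hit
75 → fault, evict 79, frames [72, 75]
41 → fault, evict 75, frames [72, 41]
72 → hit
75 → fault, evict 41, frames [72, 75]
79 → fault, evict 75, frames [72, 79]
72 → hit
79 → hit
41 → fault, evict 79, frames [72, 41]
79 → fault, evict 41, frames [72, 79]
75 → fault, evict 79, frames [72, 75]

{72, 75}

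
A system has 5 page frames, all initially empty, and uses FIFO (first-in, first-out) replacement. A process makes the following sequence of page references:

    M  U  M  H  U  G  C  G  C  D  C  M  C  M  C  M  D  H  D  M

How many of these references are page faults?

M: fault, frames [M]
U: fault, frames [M, U]
M: hit
H: fault, frames [M, U, H]
U: hit
G: fault, frames [M, U, H, G]
C: fault, frames [M, U, H, G, C]
G: hit
C: hit
D: fault, evict M, frames [U, H, G, C, D]
C: hit
M: fault, evict U, frames [H, G, C, D, M]
C: hit
M: hit
C: hit
M: hit
D: hit
H: hit
D: hit
M: hit
Page faults: 7.

7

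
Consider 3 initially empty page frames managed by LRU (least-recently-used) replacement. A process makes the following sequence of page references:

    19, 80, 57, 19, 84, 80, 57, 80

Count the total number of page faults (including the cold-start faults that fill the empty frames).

6

19 -> miss, frames [19]
80 -> miss, frames [19, 80]
57 -> miss, frames [19, 80, 57]
19 -> hit
84 -> miss, evict 80, frames [57, 19, 84]
80 -> miss, evict 57, frames [19, 84, 80]
57 -> miss, evict 19, frames [84, 80, 57]
80 -> hit
Page faults: 6.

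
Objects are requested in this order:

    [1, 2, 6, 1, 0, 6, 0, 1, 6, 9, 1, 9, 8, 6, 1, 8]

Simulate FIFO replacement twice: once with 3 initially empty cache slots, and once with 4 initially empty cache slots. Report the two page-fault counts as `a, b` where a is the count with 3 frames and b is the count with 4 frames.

3 frames: F F F . F . . F . F . . F F F . → 9 faults.
4 frames: F F F . F . . . . F F . F F . . → 8 faults.
8 < 9: adding a frame reduced faults, as is typical.

9, 8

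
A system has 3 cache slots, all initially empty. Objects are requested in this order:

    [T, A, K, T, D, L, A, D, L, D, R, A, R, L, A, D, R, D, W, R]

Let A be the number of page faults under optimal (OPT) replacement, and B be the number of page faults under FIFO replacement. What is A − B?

-1

Under OPT: F F F . F F . . . . F . . . . F . . F . → 8 faults.
Under FIFO: F F F . F F F . . . F . . . . F . . F . → 9 faults.
A − B = 8 − 9 = -1.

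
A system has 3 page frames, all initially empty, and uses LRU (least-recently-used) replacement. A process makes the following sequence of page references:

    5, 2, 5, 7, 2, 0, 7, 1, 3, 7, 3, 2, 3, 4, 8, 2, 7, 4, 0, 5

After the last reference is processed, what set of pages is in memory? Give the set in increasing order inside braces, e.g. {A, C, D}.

5 -> miss, frames (5)
2 -> miss, frames (5 2)
5 -> hit
7 -> miss, frames (2 5 7)
2 -> hit
0 -> miss, evict 5, frames (7 2 0)
7 -> hit
1 -> miss, evict 2, frames (0 7 1)
3 -> miss, evict 0, frames (7 1 3)
7 -> hit
3 -> hit
2 -> miss, evict 1, frames (7 3 2)
3 -> hit
4 -> miss, evict 7, frames (2 3 4)
8 -> miss, evict 2, frames (3 4 8)
2 -> miss, evict 3, frames (4 8 2)
7 -> miss, evict 4, frames (8 2 7)
4 -> miss, evict 8, frames (2 7 4)
0 -> miss, evict 2, frames (7 4 0)
5 -> miss, evict 7, frames (4 0 5)

{0, 4, 5}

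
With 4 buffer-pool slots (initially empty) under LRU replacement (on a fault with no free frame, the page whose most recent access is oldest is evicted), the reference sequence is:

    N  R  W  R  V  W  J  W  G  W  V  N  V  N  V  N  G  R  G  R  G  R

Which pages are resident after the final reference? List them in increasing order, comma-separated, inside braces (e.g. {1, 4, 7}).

{G, N, R, V}

N → miss, frames (N)
R → miss, frames (N R)
W → miss, frames (N R W)
R → hit
V → miss, frames (N W R V)
W → hit
J → miss, evict N, frames (R V W J)
W → hit
G → miss, evict R, frames (V J W G)
W → hit
V → hit
N → miss, evict J, frames (G W V N)
V → hit
N → hit
V → hit
N → hit
G → hit
R → miss, evict W, frames (V N G R)
G → hit
R → hit
G → hit
R → hit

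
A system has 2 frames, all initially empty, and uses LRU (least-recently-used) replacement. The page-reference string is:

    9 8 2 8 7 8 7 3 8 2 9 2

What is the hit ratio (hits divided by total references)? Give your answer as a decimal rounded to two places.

0.33

9 -> fault, frames (9)
8 -> fault, frames (9 8)
2 -> fault, evict 9, frames (8 2)
8 -> hit
7 -> fault, evict 2, frames (8 7)
8 -> hit
7 -> hit
3 -> fault, evict 8, frames (7 3)
8 -> fault, evict 7, frames (3 8)
2 -> fault, evict 3, frames (8 2)
9 -> fault, evict 8, frames (2 9)
2 -> hit
Hits: 4 of 12 references → 4/12 = 0.3333.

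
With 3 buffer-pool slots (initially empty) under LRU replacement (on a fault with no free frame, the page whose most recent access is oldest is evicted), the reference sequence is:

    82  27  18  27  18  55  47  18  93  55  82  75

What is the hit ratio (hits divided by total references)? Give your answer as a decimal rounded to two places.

0.25

82: fault, frames (82)
27: fault, frames (82 27)
18: fault, frames (82 27 18)
27: hit
18: hit
55: fault, evict 82, frames (27 18 55)
47: fault, evict 27, frames (18 55 47)
18: hit
93: fault, evict 55, frames (47 18 93)
55: fault, evict 47, frames (18 93 55)
82: fault, evict 18, frames (93 55 82)
75: fault, evict 93, frames (55 82 75)
Hits: 3 of 12 references → 3/12 = 0.2500.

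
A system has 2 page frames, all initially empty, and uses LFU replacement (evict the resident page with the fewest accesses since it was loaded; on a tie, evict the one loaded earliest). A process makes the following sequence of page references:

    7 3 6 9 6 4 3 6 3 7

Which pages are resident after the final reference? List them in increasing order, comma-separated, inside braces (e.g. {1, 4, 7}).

7: fault, frames [7]
3: fault, frames [7, 3]
6: fault, evict 7, frames [3, 6]
9: fault, evict 3, frames [6, 9]
6: hit
4: fault, evict 9, frames [6, 4]
3: fault, evict 4, frames [6, 3]
6: hit
3: hit
7: fault, evict 3, frames [6, 7]

{6, 7}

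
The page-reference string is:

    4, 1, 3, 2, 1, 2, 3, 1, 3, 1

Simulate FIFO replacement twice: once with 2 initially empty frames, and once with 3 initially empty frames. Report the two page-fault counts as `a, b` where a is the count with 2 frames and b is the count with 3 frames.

6, 4

2 frames: F F F F F . F . . . → 6 faults.
3 frames: F F F F . . . . . . → 4 faults.
4 < 6: adding a frame reduced faults, as is typical.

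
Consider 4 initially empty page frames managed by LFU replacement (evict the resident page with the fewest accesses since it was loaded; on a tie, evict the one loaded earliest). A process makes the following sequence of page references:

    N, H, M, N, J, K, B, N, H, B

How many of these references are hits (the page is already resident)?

3

N -> fault, frames [N]
H -> fault, frames [N, H]
M -> fault, frames [N, H, M]
N -> hit
J -> fault, frames [N, H, M, J]
K -> fault, evict H, frames [N, M, J, K]
B -> fault, evict M, frames [N, J, K, B]
N -> hit
H -> fault, evict J, frames [N, K, B, H]
B -> hit
Hits: 3.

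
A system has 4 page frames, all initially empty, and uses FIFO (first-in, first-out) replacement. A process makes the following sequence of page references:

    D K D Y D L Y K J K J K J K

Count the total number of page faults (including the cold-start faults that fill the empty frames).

5

D: miss, frames (D)
K: miss, frames (D K)
D: hit
Y: miss, frames (D K Y)
D: hit
L: miss, frames (D K Y L)
Y: hit
K: hit
J: miss, evict D, frames (K Y L J)
K: hit
J: hit
K: hit
J: hit
K: hit
Page faults: 5.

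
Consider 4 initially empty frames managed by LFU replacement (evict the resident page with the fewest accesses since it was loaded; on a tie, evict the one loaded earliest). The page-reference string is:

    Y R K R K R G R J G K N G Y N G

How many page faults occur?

8

Y → miss, frames [Y]
R → miss, frames [Y, R]
K → miss, frames [Y, R, K]
R → hit
K → hit
R → hit
G → miss, frames [Y, R, K, G]
R → hit
J → miss, evict Y, frames [R, K, G, J]
G → hit
K → hit
N → miss, evict J, frames [R, K, G, N]
G → hit
Y → miss, evict N, frames [R, K, G, Y]
N → miss, evict Y, frames [R, K, G, N]
G → hit
Page faults: 8.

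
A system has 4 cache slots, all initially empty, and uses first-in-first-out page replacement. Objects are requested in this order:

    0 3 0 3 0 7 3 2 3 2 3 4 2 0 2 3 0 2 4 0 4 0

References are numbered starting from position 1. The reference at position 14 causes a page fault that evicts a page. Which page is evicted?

3

pos 1: 0 -> miss, frames [0]
pos 2: 3 -> miss, frames [0, 3]
pos 3: 0 -> hit
pos 4: 3 -> hit
pos 5: 0 -> hit
pos 6: 7 -> miss, frames [0, 3, 7]
pos 7: 3 -> hit
pos 8: 2 -> miss, frames [0, 3, 7, 2]
pos 9: 3 -> hit
pos 10: 2 -> hit
pos 11: 3 -> hit
pos 12: 4 -> miss, evict 0, frames [3, 7, 2, 4]
pos 13: 2 -> hit
pos 14: 0 -> miss, evict 3, frames [7, 2, 4, 0]
At position 14, page 3 is evicted.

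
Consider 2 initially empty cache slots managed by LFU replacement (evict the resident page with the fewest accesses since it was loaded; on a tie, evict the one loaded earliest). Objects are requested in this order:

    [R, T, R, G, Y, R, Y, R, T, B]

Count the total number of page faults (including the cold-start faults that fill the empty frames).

6

R: miss, frames [R]
T: miss, frames [R, T]
R: hit
G: miss, evict T, frames [R, G]
Y: miss, evict G, frames [R, Y]
R: hit
Y: hit
R: hit
T: miss, evict Y, frames [R, T]
B: miss, evict T, frames [R, B]
Page faults: 6.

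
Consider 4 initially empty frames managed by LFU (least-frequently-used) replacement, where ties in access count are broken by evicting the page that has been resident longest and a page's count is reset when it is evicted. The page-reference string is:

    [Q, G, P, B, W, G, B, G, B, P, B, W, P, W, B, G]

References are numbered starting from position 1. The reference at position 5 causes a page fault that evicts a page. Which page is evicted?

Q

pos 1: Q → miss, frames (Q)
pos 2: G → miss, frames (Q G)
pos 3: P → miss, frames (Q G P)
pos 4: B → miss, frames (Q G P B)
pos 5: W → miss, evict Q, frames (G P B W)
At position 5, page Q is evicted.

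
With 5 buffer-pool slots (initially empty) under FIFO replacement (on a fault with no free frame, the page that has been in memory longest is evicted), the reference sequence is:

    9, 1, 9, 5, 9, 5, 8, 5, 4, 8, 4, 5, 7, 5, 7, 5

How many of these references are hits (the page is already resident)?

9: miss, frames (9)
1: miss, frames (9 1)
9: hit
5: miss, frames (9 1 5)
9: hit
5: hit
8: miss, frames (9 1 5 8)
5: hit
4: miss, frames (9 1 5 8 4)
8: hit
4: hit
5: hit
7: miss, evict 9, frames (1 5 8 4 7)
5: hit
7: hit
5: hit
Hits: 10.

10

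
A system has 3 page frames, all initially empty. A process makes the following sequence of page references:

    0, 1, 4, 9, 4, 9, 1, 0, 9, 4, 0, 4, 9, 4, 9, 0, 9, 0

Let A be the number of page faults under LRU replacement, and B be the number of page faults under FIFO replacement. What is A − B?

Under LRU: F F F F . . . F . F . . . . . . . . → 6 faults.
Under FIFO: F F F F . . . F . . . . . . . . . . → 5 faults.
A − B = 6 − 5 = 1.

1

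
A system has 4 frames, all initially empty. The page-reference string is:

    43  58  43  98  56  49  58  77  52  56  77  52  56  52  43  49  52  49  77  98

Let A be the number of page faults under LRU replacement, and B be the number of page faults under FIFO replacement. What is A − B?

4

Under LRU: F F . F F F F F F F . . . . F F . . F F → 13 faults.
Under FIFO: F F . F F F . F F . . . . . F . . . . F → 9 faults.
A − B = 13 − 9 = 4.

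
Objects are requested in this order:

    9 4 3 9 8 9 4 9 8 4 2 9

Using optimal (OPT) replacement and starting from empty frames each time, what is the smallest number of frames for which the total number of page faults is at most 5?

3

f=1: 12 faults
f=2: 8 faults
f=3: 5 faults
f=4: 5 faults
f=5: 5 faults
Smallest f with faults ≤ 5 is 3.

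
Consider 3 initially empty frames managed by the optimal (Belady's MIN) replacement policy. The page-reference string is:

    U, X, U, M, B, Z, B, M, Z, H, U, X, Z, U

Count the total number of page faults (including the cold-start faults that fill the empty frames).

8

U -> miss, frames (U)
X -> miss, frames (U X)
U -> hit
M -> miss, frames (U X M)
B -> miss, evict X, frames (U M B)
Z -> miss, evict U, frames (M B Z)
B -> hit
M -> hit
Z -> hit
H -> miss, evict B, frames (M Z H)
U -> miss, evict H, frames (M Z U)
X -> miss, evict M, frames (Z U X)
Z -> hit
U -> hit
Page faults: 8.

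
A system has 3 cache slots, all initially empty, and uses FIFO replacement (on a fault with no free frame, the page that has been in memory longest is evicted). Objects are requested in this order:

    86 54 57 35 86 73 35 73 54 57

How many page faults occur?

86: fault, frames {86}
54: fault, frames {86,54}
57: fault, frames {86,54,57}
35: fault, evict 86, frames {54,57,35}
86: fault, evict 54, frames {57,35,86}
73: fault, evict 57, frames {35,86,73}
35: hit
73: hit
54: fault, evict 35, frames {86,73,54}
57: fault, evict 86, frames {73,54,57}
Page faults: 8.

8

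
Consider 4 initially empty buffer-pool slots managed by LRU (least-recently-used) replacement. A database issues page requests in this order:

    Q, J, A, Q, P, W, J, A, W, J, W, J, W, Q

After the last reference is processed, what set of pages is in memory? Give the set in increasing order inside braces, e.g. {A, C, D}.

{A, J, Q, W}

Q: fault, frames {Q}
J: fault, frames {Q,J}
A: fault, frames {Q,J,A}
Q: hit
P: fault, frames {J,A,Q,P}
W: fault, evict J, frames {A,Q,P,W}
J: fault, evict A, frames {Q,P,W,J}
A: fault, evict Q, frames {P,W,J,A}
W: hit
J: hit
W: hit
J: hit
W: hit
Q: fault, evict P, frames {A,J,W,Q}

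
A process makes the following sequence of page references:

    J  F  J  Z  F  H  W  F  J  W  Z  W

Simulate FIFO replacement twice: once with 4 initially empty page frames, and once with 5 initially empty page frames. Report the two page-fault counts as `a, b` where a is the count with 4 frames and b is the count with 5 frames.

4 frames: F F . F . F F . F . . . → 6 faults.
5 frames: F F . F . F F . . . . . → 5 faults.
5 < 6: adding a frame reduced faults, as is typical.

6, 5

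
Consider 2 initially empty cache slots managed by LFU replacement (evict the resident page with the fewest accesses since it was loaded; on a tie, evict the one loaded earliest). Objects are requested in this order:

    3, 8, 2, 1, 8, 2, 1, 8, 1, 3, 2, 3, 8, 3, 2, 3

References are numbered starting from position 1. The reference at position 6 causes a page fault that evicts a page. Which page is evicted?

pos 1: 3 → miss, frames (3)
pos 2: 8 → miss, frames (3 8)
pos 3: 2 → miss, evict 3, frames (8 2)
pos 4: 1 → miss, evict 8, frames (2 1)
pos 5: 8 → miss, evict 2, frames (1 8)
pos 6: 2 → miss, evict 1, frames (8 2)
At position 6, page 1 is evicted.

1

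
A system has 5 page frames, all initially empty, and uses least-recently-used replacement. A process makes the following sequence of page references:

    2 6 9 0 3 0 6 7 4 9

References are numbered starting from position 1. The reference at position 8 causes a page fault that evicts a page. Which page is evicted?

pos 1: 2 → fault, frames (2)
pos 2: 6 → fault, frames (2 6)
pos 3: 9 → fault, frames (2 6 9)
pos 4: 0 → fault, frames (2 6 9 0)
pos 5: 3 → fault, frames (2 6 9 0 3)
pos 6: 0 → hit
pos 7: 6 → hit
pos 8: 7 → fault, evict 2, frames (9 3 0 6 7)
At position 8, page 2 is evicted.

2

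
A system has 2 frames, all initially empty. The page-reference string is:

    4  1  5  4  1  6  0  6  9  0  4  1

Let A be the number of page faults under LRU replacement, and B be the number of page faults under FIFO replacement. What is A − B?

Under LRU: F F F F F F F . F F F F → 11 faults.
Under FIFO: F F F F F F F . F . F F → 10 faults.
A − B = 11 − 10 = 1.

1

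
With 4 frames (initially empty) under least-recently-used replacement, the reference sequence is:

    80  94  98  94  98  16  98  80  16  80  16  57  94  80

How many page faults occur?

6

80: miss, frames {80}
94: miss, frames {80,94}
98: miss, frames {80,94,98}
94: hit
98: hit
16: miss, frames {80,94,98,16}
98: hit
80: hit
16: hit
80: hit
16: hit
57: miss, evict 94, frames {98,80,16,57}
94: miss, evict 98, frames {80,16,57,94}
80: hit
Page faults: 6.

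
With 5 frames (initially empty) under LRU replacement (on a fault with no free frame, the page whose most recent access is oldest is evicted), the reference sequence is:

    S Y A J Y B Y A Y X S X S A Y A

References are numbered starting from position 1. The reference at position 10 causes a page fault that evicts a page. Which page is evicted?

S

pos 1: S → miss, frames (S)
pos 2: Y → miss, frames (S Y)
pos 3: A → miss, frames (S Y A)
pos 4: J → miss, frames (S Y A J)
pos 5: Y → hit
pos 6: B → miss, frames (S A J Y B)
pos 7: Y → hit
pos 8: A → hit
pos 9: Y → hit
pos 10: X → miss, evict S, frames (J B A Y X)
At position 10, page S is evicted.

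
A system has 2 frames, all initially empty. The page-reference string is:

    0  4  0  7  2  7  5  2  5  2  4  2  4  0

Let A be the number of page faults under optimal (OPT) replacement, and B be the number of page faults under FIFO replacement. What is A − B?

Under OPT: F F . F F . F . . . F . . F → 7 faults.
Under FIFO: F F . F F . F . . . F F . F → 8 faults.
A − B = 7 − 8 = -1.

-1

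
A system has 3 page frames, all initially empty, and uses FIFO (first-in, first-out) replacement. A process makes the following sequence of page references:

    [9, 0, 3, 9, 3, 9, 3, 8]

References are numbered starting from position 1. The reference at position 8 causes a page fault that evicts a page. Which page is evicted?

pos 1: 9 -> miss, frames [9]
pos 2: 0 -> miss, frames [9, 0]
pos 3: 3 -> miss, frames [9, 0, 3]
pos 4: 9 -> hit
pos 5: 3 -> hit
pos 6: 9 -> hit
pos 7: 3 -> hit
pos 8: 8 -> miss, evict 9, frames [0, 3, 8]
At position 8, page 9 is evicted.

9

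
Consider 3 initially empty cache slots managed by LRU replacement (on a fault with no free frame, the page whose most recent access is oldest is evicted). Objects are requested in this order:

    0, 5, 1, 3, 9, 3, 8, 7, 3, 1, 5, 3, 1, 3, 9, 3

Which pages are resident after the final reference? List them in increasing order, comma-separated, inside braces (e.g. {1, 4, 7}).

0 -> fault, frames [0]
5 -> fault, frames [0, 5]
1 -> fault, frames [0, 5, 1]
3 -> fault, evict 0, frames [5, 1, 3]
9 -> fault, evict 5, frames [1, 3, 9]
3 -> hit
8 -> fault, evict 1, frames [9, 3, 8]
7 -> fault, evict 9, frames [3, 8, 7]
3 -> hit
1 -> fault, evict 8, frames [7, 3, 1]
5 -> fault, evict 7, frames [3, 1, 5]
3 -> hit
1 -> hit
3 -> hit
9 -> fault, evict 5, frames [1, 3, 9]
3 -> hit

{1, 3, 9}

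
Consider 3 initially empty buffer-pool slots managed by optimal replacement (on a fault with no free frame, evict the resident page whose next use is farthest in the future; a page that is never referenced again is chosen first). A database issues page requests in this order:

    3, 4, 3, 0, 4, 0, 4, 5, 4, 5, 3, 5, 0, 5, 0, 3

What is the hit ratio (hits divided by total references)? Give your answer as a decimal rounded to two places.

3 -> miss, frames [3]
4 -> miss, frames [3, 4]
3 -> hit
0 -> miss, frames [3, 4, 0]
4 -> hit
0 -> hit
4 -> hit
5 -> miss, evict 0, frames [3, 4, 5]
4 -> hit
5 -> hit
3 -> hit
5 -> hit
0 -> miss, evict 4, frames [3, 5, 0]
5 -> hit
0 -> hit
3 -> hit
Hits: 11 of 16 references → 11/16 = 0.6875.

0.69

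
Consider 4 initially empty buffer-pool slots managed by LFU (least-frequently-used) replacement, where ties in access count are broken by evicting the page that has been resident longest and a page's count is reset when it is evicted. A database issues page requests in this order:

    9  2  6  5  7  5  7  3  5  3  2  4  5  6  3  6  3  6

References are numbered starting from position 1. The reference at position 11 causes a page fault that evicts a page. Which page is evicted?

pos 1: 9 → miss, frames {9}
pos 2: 2 → miss, frames {9,2}
pos 3: 6 → miss, frames {9,2,6}
pos 4: 5 → miss, frames {9,2,6,5}
pos 5: 7 → miss, evict 9, frames {2,6,5,7}
pos 6: 5 → hit
pos 7: 7 → hit
pos 8: 3 → miss, evict 2, frames {6,5,7,3}
pos 9: 5 → hit
pos 10: 3 → hit
pos 11: 2 → miss, evict 6, frames {5,7,3,2}
At position 11, page 6 is evicted.

6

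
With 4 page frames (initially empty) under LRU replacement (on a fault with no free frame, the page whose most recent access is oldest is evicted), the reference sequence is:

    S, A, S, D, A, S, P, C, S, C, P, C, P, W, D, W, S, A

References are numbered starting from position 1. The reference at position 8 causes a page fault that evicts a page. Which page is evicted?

D

pos 1: S → fault, frames [S]
pos 2: A → fault, frames [S, A]
pos 3: S → hit
pos 4: D → fault, frames [A, S, D]
pos 5: A → hit
pos 6: S → hit
pos 7: P → fault, frames [D, A, S, P]
pos 8: C → fault, evict D, frames [A, S, P, C]
At position 8, page D is evicted.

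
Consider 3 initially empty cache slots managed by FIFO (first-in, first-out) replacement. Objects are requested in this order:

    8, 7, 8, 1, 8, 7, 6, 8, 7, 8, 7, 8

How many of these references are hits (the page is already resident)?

6

8 -> fault, frames (8)
7 -> fault, frames (8 7)
8 -> hit
1 -> fault, frames (8 7 1)
8 -> hit
7 -> hit
6 -> fault, evict 8, frames (7 1 6)
8 -> fault, evict 7, frames (1 6 8)
7 -> fault, evict 1, frames (6 8 7)
8 -> hit
7 -> hit
8 -> hit
Hits: 6.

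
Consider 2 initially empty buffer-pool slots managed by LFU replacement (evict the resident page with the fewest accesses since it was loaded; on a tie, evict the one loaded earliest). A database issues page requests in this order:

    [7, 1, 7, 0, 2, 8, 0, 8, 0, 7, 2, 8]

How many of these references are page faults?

7: fault, frames (7)
1: fault, frames (7 1)
7: hit
0: fault, evict 1, frames (7 0)
2: fault, evict 0, frames (7 2)
8: fault, evict 2, frames (7 8)
0: fault, evict 8, frames (7 0)
8: fault, evict 0, frames (7 8)
0: fault, evict 8, frames (7 0)
7: hit
2: fault, evict 0, frames (7 2)
8: fault, evict 2, frames (7 8)
Page faults: 10.

10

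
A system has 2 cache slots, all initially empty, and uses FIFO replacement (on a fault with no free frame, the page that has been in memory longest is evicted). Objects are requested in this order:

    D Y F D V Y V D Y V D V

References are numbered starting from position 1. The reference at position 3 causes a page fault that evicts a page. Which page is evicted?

pos 1: D → miss, frames (D)
pos 2: Y → miss, frames (D Y)
pos 3: F → miss, evict D, frames (Y F)
At position 3, page D is evicted.

D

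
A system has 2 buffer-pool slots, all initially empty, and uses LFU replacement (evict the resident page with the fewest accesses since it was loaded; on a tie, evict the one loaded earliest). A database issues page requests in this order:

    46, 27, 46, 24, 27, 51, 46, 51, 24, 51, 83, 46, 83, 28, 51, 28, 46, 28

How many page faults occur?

11

46 -> fault, frames [46]
27 -> fault, frames [46, 27]
46 -> hit
24 -> fault, evict 27, frames [46, 24]
27 -> fault, evict 24, frames [46, 27]
51 -> fault, evict 27, frames [46, 51]
46 -> hit
51 -> hit
24 -> fault, evict 51, frames [46, 24]
51 -> fault, evict 24, frames [46, 51]
83 -> fault, evict 51, frames [46, 83]
46 -> hit
83 -> hit
28 -> fault, evict 83, frames [46, 28]
51 -> fault, evict 28, frames [46, 51]
28 -> fault, evict 51, frames [46, 28]
46 -> hit
28 -> hit
Page faults: 11.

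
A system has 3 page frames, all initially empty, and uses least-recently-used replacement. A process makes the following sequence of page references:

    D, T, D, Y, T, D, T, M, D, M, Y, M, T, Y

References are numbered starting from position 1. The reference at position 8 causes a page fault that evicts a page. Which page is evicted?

Y

pos 1: D: fault, frames (D)
pos 2: T: fault, frames (D T)
pos 3: D: hit
pos 4: Y: fault, frames (T D Y)
pos 5: T: hit
pos 6: D: hit
pos 7: T: hit
pos 8: M: fault, evict Y, frames (D T M)
At position 8, page Y is evicted.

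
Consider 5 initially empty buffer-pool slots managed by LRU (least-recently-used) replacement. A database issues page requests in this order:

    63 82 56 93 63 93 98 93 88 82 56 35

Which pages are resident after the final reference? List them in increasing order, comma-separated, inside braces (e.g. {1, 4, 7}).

63: miss, frames {63}
82: miss, frames {63,82}
56: miss, frames {63,82,56}
93: miss, frames {63,82,56,93}
63: hit
93: hit
98: miss, frames {82,56,63,93,98}
93: hit
88: miss, evict 82, frames {56,63,98,93,88}
82: miss, evict 56, frames {63,98,93,88,82}
56: miss, evict 63, frames {98,93,88,82,56}
35: miss, evict 98, frames {93,88,82,56,35}

{35, 56, 82, 88, 93}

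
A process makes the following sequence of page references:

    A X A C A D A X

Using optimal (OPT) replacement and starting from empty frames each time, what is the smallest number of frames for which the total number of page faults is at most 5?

2

f=1: 8 faults
f=2: 5 faults
f=3: 4 faults
f=4: 4 faults
Smallest f with faults ≤ 5 is 2.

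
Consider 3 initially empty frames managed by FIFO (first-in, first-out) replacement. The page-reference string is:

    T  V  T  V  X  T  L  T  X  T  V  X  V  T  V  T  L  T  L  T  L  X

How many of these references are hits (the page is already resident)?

T → fault, frames {T}
V → fault, frames {T,V}
T → hit
V → hit
X → fault, frames {T,V,X}
T → hit
L → fault, evict T, frames {V,X,L}
T → fault, evict V, frames {X,L,T}
X → hit
T → hit
V → fault, evict X, frames {L,T,V}
X → fault, evict L, frames {T,V,X}
V → hit
T → hit
V → hit
T → hit
L → fault, evict T, frames {V,X,L}
T → fault, evict V, frames {X,L,T}
L → hit
T → hit
L → hit
X → hit
Hits: 13.

13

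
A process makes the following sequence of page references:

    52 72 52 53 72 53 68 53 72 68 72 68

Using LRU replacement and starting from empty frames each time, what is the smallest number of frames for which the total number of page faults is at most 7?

f=1: 12 faults
f=2: 7 faults
f=3: 4 faults
f=4: 4 faults
Smallest f with faults ≤ 7 is 2.

2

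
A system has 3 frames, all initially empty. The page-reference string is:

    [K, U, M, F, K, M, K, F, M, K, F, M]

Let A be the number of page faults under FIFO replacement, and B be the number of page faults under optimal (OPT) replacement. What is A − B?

1

Under FIFO: F F F F F . . . . . . . → 5 faults.
Under OPT: F F F F . . . . . . . . → 4 faults.
A − B = 5 − 4 = 1.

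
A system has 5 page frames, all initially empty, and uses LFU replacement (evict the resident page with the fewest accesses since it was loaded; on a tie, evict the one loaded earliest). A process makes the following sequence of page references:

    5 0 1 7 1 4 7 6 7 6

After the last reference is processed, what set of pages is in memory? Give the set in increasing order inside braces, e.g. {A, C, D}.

5 → fault, frames (5)
0 → fault, frames (5 0)
1 → fault, frames (5 0 1)
7 → fault, frames (5 0 1 7)
1 → hit
4 → fault, frames (5 0 1 7 4)
7 → hit
6 → fault, evict 5, frames (0 1 7 4 6)
7 → hit
6 → hit

{0, 1, 4, 6, 7}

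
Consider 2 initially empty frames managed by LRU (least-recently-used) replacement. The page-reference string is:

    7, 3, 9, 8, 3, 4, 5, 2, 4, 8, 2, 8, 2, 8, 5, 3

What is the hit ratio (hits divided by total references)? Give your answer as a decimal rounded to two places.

7 → fault, frames {7}
3 → fault, frames {7,3}
9 → fault, evict 7, frames {3,9}
8 → fault, evict 3, frames {9,8}
3 → fault, evict 9, frames {8,3}
4 → fault, evict 8, frames {3,4}
5 → fault, evict 3, frames {4,5}
2 → fault, evict 4, frames {5,2}
4 → fault, evict 5, frames {2,4}
8 → fault, evict 2, frames {4,8}
2 → fault, evict 4, frames {8,2}
8 → hit
2 → hit
8 → hit
5 → fault, evict 2, frames {8,5}
3 → fault, evict 8, frames {5,3}
Hits: 3 of 16 references → 3/16 = 0.1875.

0.19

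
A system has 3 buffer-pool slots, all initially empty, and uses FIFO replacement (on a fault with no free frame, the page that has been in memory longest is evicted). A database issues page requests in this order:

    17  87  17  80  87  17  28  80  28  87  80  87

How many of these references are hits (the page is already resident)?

8

17 -> miss, frames {17}
87 -> miss, frames {17,87}
17 -> hit
80 -> miss, frames {17,87,80}
87 -> hit
17 -> hit
28 -> miss, evict 17, frames {87,80,28}
80 -> hit
28 -> hit
87 -> hit
80 -> hit
87 -> hit
Hits: 8.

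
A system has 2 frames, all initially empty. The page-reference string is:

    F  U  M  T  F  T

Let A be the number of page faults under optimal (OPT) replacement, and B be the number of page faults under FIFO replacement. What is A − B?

Under OPT: F F F F . . → 4 faults.
Under FIFO: F F F F F . → 5 faults.
A − B = 4 − 5 = -1.

-1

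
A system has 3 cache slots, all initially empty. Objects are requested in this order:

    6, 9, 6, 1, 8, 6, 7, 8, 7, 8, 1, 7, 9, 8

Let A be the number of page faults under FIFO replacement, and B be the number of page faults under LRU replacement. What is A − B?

Under FIFO: F F . F F F F . . . F . F F → 9 faults.
Under LRU: F F . F F . F . . . F . F F → 8 faults.
A − B = 9 − 8 = 1.

1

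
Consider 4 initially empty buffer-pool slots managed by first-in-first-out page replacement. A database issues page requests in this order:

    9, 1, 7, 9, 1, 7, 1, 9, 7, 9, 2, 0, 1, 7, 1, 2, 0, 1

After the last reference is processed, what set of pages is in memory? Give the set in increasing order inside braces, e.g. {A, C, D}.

{0, 1, 2, 7}

9: miss, frames (9)
1: miss, frames (9 1)
7: miss, frames (9 1 7)
9: hit
1: hit
7: hit
1: hit
9: hit
7: hit
9: hit
2: miss, frames (9 1 7 2)
0: miss, evict 9, frames (1 7 2 0)
1: hit
7: hit
1: hit
2: hit
0: hit
1: hit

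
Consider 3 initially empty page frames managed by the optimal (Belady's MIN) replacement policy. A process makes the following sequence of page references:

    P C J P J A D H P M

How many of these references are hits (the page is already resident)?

3

P -> miss, frames (P)
C -> miss, frames (P C)
J -> miss, frames (P C J)
P -> hit
J -> hit
A -> miss, evict J, frames (P C A)
D -> miss, evict A, frames (P C D)
H -> miss, evict D, frames (P C H)
P -> hit
M -> miss, evict H, frames (P C M)
Hits: 3.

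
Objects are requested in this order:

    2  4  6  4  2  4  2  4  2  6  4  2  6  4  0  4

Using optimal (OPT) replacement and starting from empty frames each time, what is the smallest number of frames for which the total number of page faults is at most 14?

f=1: 16 faults
f=2: 8 faults
f=3: 4 faults
f=4: 4 faults
Smallest f with faults ≤ 14 is 2.

2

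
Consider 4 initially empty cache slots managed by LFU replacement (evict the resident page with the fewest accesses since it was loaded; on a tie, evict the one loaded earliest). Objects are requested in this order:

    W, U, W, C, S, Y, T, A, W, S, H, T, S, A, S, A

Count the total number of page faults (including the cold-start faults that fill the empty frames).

W → miss, frames {W}
U → miss, frames {W,U}
W → hit
C → miss, frames {W,U,C}
S → miss, frames {W,U,C,S}
Y → miss, evict U, frames {W,C,S,Y}
T → miss, evict C, frames {W,S,Y,T}
A → miss, evict S, frames {W,Y,T,A}
W → hit
S → miss, evict Y, frames {W,T,A,S}
H → miss, evict T, frames {W,A,S,H}
T → miss, evict A, frames {W,S,H,T}
S → hit
A → miss, evict H, frames {W,S,T,A}
S → hit
A → hit
Page faults: 11.

11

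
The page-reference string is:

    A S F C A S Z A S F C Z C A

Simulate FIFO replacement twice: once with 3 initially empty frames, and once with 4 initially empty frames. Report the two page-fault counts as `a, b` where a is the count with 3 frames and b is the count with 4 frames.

10, 11

3 frames: F F F F F F F . . F F . . F → 10 faults.
4 frames: F F F F . . F F F F F F . F → 11 faults.
11 > 10: adding a frame increased faults — Belady's anomaly.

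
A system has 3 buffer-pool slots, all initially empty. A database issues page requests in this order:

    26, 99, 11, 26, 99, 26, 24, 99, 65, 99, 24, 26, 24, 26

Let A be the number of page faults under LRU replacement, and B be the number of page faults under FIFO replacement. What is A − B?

-2

Under LRU: F F F . . . F . F . . F . . → 6 faults.
Under FIFO: F F F . . . F . F F . F F . → 8 faults.
A − B = 6 − 8 = -2.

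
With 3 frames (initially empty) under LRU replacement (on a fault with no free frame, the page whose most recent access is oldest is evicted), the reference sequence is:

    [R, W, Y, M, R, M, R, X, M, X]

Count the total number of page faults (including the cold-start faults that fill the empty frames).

6

R -> miss, frames {R}
W -> miss, frames {R,W}
Y -> miss, frames {R,W,Y}
M -> miss, evict R, frames {W,Y,M}
R -> miss, evict W, frames {Y,M,R}
M -> hit
R -> hit
X -> miss, evict Y, frames {M,R,X}
M -> hit
X -> hit
Page faults: 6.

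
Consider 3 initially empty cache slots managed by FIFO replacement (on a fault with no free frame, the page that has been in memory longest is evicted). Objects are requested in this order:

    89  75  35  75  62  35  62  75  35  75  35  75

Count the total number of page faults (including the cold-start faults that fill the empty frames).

4

89 -> miss, frames {89}
75 -> miss, frames {89,75}
35 -> miss, frames {89,75,35}
75 -> hit
62 -> miss, evict 89, frames {75,35,62}
35 -> hit
62 -> hit
75 -> hit
35 -> hit
75 -> hit
35 -> hit
75 -> hit
Page faults: 4.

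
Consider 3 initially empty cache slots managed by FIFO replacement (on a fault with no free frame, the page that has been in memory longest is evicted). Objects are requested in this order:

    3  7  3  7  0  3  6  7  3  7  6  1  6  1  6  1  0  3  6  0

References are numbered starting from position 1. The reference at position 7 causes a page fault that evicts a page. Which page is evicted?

pos 1: 3: fault, frames (3)
pos 2: 7: fault, frames (3 7)
pos 3: 3: hit
pos 4: 7: hit
pos 5: 0: fault, frames (3 7 0)
pos 6: 3: hit
pos 7: 6: fault, evict 3, frames (7 0 6)
At position 7, page 3 is evicted.

3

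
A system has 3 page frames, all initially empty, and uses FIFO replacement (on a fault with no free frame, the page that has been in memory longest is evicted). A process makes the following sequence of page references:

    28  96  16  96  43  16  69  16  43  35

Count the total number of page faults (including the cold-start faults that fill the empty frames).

6

28 → miss, frames {28}
96 → miss, frames {28,96}
16 → miss, frames {28,96,16}
96 → hit
43 → miss, evict 28, frames {96,16,43}
16 → hit
69 → miss, evict 96, frames {16,43,69}
16 → hit
43 → hit
35 → miss, evict 16, frames {43,69,35}
Page faults: 6.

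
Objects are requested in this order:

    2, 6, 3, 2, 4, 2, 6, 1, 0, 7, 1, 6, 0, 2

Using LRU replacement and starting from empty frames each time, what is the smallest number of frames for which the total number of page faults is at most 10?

4

f=1: 14 faults
f=2: 13 faults
f=3: 11 faults
f=4: 8 faults
f=5: 7 faults
f=6: 7 faults
f=7: 7 faults
Smallest f with faults ≤ 10 is 4.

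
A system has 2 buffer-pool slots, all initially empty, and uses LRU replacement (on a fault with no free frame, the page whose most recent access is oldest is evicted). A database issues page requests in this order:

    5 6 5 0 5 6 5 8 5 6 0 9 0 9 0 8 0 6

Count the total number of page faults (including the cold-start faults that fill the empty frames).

5 -> fault, frames (5)
6 -> fault, frames (5 6)
5 -> hit
0 -> fault, evict 6, frames (5 0)
5 -> hit
6 -> fault, evict 0, frames (5 6)
5 -> hit
8 -> fault, evict 6, frames (5 8)
5 -> hit
6 -> fault, evict 8, frames (5 6)
0 -> fault, evict 5, frames (6 0)
9 -> fault, evict 6, frames (0 9)
0 -> hit
9 -> hit
0 -> hit
8 -> fault, evict 9, frames (0 8)
0 -> hit
6 -> fault, evict 8, frames (0 6)
Page faults: 10.

10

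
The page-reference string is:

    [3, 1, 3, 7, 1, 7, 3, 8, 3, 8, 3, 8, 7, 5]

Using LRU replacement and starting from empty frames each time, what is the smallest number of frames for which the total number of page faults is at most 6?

f=1: 14 faults
f=2: 8 faults
f=3: 5 faults
f=4: 5 faults
f=5: 5 faults
Smallest f with faults ≤ 6 is 3.

3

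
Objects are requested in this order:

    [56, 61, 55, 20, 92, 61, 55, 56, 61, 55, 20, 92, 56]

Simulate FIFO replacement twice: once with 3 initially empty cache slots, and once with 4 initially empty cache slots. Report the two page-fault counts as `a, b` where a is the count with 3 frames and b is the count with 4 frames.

10, 11

3 frames: F F F F F F F F . . F F . → 10 faults.
4 frames: F F F F F . . F F F F F F → 11 faults.
11 > 10: adding a frame increased faults — Belady's anomaly.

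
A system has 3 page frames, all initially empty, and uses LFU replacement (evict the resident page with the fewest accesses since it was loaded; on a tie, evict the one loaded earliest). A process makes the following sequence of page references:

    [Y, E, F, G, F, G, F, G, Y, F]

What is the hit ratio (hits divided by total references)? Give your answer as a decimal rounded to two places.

Y → fault, frames (Y)
E → fault, frames (Y E)
F → fault, frames (Y E F)
G → fault, evict Y, frames (E F G)
F → hit
G → hit
F → hit
G → hit
Y → fault, evict E, frames (F G Y)
F → hit
Hits: 5 of 10 references → 5/10 = 0.5000.

0.50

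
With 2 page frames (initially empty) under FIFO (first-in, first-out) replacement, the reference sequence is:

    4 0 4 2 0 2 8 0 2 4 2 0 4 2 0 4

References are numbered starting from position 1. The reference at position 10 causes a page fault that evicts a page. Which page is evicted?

pos 1: 4 → miss, frames {4}
pos 2: 0 → miss, frames {4,0}
pos 3: 4 → hit
pos 4: 2 → miss, evict 4, frames {0,2}
pos 5: 0 → hit
pos 6: 2 → hit
pos 7: 8 → miss, evict 0, frames {2,8}
pos 8: 0 → miss, evict 2, frames {8,0}
pos 9: 2 → miss, evict 8, frames {0,2}
pos 10: 4 → miss, evict 0, frames {2,4}
At position 10, page 0 is evicted.

0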